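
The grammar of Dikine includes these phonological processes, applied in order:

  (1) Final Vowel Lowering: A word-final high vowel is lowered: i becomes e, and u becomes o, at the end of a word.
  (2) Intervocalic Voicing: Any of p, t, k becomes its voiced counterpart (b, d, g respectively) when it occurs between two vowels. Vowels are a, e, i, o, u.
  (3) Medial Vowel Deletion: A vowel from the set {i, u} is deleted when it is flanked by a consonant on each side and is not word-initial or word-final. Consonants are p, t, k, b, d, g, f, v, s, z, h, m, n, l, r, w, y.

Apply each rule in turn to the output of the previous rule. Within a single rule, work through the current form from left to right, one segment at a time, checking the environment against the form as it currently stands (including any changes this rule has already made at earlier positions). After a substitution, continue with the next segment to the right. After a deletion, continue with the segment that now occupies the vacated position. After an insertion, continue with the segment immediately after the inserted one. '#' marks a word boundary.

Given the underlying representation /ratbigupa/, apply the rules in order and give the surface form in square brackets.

[ratbgba]

(1) Final Vowel Lowering: no change — [ratbigupa]
(2) Intervocalic Voicing: [ratbigupa] → [ratbiguba]
(3) Medial Vowel Deletion: [ratbiguba] → [ratbgba]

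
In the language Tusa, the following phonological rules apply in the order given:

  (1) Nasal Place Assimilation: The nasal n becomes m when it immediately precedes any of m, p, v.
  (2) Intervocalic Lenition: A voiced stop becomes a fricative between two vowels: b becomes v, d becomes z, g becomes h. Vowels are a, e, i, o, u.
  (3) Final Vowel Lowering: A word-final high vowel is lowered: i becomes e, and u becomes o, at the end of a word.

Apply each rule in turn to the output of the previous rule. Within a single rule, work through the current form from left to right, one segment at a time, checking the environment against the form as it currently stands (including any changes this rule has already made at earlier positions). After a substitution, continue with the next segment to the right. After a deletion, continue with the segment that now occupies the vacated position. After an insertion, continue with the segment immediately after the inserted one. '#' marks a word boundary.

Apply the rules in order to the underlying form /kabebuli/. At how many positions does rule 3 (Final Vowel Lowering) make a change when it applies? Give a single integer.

(1) Nasal Place Assimilation: no change — [kabebuli]
(2) Intervocalic Lenition: [kabebuli] → [kavevuli]
(3) Final Vowel Lowering: [kavevuli] → [kavevule]
Rule 3 changed 1 position(s).

1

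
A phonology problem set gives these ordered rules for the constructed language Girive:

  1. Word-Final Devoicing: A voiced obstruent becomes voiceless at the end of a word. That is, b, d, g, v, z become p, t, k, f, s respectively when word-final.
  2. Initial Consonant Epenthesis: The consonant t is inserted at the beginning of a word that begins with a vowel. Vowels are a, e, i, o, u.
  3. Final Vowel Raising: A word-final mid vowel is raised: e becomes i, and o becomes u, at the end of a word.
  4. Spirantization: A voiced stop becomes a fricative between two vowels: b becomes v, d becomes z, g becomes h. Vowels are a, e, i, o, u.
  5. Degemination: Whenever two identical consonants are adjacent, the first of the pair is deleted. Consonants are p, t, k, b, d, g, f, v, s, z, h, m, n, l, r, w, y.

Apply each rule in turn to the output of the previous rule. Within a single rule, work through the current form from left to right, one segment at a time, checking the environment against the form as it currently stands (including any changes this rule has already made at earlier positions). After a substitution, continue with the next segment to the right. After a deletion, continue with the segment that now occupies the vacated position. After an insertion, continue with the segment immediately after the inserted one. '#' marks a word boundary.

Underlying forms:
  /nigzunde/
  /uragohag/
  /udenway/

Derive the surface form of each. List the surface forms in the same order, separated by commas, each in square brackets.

[nigzundi], [turahohak], [tuzenway]

/nigzunde/:
  1 Word-Final Devoicing: no change — [nigzunde]
  2 Initial Consonant Epenthesis: no change — [nigzunde]
  3 Final Vowel Raising: [nigzunde] → [nigzundi]
  4 Spirantization: no change — [nigzundi]
  5 Degemination: no change — [nigzundi]
/uragohag/:
  1 Word-Final Devoicing: [uragohag] → [uragohak]
  2 Initial Consonant Epenthesis: [uragohak] → [turagohak]
  3 Final Vowel Raising: no change — [turagohak]
  4 Spirantization: [turagohak] → [turahohak]
  5 Degemination: no change — [turahohak]
/udenway/:
  1 Word-Final Devoicing: no change — [udenway]
  2 Initial Consonant Epenthesis: [udenway] → [tudenway]
  3 Final Vowel Raising: no change — [tudenway]
  4 Spirantization: [tudenway] → [tuzenway]
  5 Degemination: no change — [tuzenway]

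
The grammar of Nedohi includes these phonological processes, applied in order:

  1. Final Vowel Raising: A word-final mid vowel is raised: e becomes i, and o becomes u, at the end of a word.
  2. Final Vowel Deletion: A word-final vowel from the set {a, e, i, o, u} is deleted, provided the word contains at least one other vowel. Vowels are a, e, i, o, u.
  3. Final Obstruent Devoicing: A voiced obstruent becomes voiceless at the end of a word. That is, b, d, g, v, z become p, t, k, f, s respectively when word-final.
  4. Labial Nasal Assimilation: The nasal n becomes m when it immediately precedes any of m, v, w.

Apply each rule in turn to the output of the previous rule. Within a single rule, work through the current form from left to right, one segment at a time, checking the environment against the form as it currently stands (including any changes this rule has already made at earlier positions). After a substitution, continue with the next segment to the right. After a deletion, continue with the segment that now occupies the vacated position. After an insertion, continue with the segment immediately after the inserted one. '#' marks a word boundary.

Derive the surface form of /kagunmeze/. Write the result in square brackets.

[kagummes]

1 Final Vowel Raising: [kagunmeze] → [kagunmezi]
2 Final Vowel Deletion: [kagunmezi] → [kagunmez]
3 Final Obstruent Devoicing: [kagunmez] → [kagunmes]
4 Labial Nasal Assimilation: [kagunmes] → [kagummes]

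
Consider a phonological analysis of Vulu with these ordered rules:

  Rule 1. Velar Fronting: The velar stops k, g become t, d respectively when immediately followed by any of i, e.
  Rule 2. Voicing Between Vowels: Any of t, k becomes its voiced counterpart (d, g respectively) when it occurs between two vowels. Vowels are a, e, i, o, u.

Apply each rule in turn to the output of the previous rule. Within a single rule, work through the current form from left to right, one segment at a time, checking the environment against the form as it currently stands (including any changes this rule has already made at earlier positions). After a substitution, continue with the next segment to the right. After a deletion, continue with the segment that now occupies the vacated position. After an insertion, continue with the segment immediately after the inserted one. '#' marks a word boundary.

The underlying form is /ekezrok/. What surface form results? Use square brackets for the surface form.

Rule 1 Velar Fronting: [ekezrok] → [etezrok]
Rule 2 Voicing Between Vowels: [etezrok] → [edezrok]

[edezrok]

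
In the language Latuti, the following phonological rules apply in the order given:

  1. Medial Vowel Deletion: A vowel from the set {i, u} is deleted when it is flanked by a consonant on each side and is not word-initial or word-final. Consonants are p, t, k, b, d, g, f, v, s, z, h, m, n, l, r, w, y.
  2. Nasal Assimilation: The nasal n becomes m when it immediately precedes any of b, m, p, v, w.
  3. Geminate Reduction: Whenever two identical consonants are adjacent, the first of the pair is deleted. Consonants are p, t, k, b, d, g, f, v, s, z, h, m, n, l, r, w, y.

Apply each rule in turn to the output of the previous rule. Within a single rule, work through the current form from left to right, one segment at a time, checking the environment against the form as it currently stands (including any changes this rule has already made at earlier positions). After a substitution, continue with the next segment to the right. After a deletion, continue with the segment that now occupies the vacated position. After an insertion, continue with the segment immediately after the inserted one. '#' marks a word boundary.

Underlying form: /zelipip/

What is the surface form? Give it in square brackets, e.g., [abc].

[zelp]

1 Medial Vowel Deletion: [zelipip] → [zelpp]
2 Nasal Assimilation: no change — [zelpp]
3 Geminate Reduction: [zelpp] → [zelp]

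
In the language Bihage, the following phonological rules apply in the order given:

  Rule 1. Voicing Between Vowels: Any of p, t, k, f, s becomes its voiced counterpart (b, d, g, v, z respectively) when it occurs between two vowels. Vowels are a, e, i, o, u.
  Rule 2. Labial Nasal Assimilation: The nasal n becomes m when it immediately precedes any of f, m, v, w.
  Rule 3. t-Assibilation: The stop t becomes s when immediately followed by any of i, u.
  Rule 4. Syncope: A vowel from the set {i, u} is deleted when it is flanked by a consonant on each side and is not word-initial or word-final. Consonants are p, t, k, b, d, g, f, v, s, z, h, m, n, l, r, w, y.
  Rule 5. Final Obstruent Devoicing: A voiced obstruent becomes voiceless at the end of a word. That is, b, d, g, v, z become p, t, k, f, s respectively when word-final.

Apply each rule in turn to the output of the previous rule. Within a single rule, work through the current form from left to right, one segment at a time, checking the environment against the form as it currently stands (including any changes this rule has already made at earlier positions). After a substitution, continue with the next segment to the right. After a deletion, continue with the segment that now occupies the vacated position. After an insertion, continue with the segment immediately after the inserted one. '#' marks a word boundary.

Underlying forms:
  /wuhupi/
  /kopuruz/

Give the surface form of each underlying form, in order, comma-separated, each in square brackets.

[whbi], [kobrs]

/wuhupi/:
  Rule 1 Voicing Between Vowels: [wuhupi] → [wuhubi]
  Rule 2 Labial Nasal Assimilation: no change — [wuhubi]
  Rule 3 t-Assibilation: no change — [wuhubi]
  Rule 4 Syncope: [wuhubi] → [whbi]
  Rule 5 Final Obstruent Devoicing: no change — [whbi]
/kopuruz/:
  Rule 1 Voicing Between Vowels: [kopuruz] → [koburuz]
  Rule 2 Labial Nasal Assimilation: no change — [koburuz]
  Rule 3 t-Assibilation: no change — [koburuz]
  Rule 4 Syncope: [koburuz] → [kobrz]
  Rule 5 Final Obstruent Devoicing: [kobrz] → [kobrs]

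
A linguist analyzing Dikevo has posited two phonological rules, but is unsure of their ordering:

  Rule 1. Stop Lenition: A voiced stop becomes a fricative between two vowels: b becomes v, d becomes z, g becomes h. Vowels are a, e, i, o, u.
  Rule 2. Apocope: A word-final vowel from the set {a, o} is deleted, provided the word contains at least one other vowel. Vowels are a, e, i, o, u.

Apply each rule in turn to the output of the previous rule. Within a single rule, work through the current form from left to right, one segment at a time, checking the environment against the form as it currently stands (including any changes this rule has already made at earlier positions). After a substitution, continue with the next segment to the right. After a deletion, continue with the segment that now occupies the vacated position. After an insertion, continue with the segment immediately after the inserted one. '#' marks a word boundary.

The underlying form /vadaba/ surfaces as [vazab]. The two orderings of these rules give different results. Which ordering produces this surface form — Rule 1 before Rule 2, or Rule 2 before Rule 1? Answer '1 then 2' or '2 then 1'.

2 then 1

Order 1 then 2:
  1 Stop Lenition: [vadaba] → [vazava]
  2 Apocope: [vazava] → [vazav]
  result: [vazav]
Order 2 then 1:
  2 Apocope: [vadaba] → [vadab]
  1 Stop Lenition: [vadab] → [vazab]
  result: [vazab]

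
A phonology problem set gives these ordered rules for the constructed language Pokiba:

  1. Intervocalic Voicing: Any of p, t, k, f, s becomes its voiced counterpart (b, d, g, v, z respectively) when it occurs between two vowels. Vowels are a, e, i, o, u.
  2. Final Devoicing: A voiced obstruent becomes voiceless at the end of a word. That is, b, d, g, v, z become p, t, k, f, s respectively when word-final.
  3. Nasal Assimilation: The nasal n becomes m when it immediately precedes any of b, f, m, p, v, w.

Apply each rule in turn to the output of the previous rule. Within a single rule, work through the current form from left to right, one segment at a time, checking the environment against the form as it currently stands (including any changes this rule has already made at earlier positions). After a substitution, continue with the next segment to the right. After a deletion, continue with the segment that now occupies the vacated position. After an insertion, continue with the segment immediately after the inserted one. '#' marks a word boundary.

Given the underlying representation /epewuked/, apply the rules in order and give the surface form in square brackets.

1 Intervocalic Voicing: [epewuked] → [ebewuged]
2 Final Devoicing: [ebewuged] → [ebewuget]
3 Nasal Assimilation: no change — [ebewuget]

[ebewuget]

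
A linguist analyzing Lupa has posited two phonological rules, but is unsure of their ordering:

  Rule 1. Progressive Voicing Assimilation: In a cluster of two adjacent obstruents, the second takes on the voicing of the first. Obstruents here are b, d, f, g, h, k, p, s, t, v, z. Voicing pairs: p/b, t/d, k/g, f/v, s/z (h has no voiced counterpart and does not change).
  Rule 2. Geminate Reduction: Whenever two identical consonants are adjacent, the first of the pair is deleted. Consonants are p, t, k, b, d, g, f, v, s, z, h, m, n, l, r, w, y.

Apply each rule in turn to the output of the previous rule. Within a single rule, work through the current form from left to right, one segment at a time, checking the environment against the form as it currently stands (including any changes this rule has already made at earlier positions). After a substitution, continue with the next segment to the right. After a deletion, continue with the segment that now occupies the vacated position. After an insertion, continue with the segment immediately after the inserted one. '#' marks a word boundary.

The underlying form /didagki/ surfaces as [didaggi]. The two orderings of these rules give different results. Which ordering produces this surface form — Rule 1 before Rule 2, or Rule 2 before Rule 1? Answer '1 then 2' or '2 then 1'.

Order 1 then 2:
  1 Progressive Voicing Assimilation: [didagki] → [didaggi]
  2 Geminate Reduction: [didaggi] → [didagi]
  result: [didagi]
Order 2 then 1:
  2 Geminate Reduction: no change — [didagki]
  1 Progressive Voicing Assimilation: [didagki] → [didaggi]
  result: [didaggi]

2 then 1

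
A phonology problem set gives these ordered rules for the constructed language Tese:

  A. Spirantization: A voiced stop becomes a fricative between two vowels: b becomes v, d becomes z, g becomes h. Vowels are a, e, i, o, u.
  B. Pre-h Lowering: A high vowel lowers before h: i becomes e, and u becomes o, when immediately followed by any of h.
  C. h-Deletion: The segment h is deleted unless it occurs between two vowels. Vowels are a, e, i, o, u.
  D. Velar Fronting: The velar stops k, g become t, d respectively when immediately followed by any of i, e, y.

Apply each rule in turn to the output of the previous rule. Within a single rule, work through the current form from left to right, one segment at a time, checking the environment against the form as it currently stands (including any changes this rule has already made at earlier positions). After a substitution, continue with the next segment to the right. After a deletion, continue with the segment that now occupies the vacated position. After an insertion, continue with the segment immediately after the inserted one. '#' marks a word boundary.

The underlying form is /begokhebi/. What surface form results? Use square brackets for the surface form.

A Spirantization: [begokhebi] → [behokhevi]
B Pre-h Lowering: no change — [behokhevi]
C h-Deletion: [behokhevi] → [behokevi]
D Velar Fronting: [behokevi] → [behotevi]

[behotevi]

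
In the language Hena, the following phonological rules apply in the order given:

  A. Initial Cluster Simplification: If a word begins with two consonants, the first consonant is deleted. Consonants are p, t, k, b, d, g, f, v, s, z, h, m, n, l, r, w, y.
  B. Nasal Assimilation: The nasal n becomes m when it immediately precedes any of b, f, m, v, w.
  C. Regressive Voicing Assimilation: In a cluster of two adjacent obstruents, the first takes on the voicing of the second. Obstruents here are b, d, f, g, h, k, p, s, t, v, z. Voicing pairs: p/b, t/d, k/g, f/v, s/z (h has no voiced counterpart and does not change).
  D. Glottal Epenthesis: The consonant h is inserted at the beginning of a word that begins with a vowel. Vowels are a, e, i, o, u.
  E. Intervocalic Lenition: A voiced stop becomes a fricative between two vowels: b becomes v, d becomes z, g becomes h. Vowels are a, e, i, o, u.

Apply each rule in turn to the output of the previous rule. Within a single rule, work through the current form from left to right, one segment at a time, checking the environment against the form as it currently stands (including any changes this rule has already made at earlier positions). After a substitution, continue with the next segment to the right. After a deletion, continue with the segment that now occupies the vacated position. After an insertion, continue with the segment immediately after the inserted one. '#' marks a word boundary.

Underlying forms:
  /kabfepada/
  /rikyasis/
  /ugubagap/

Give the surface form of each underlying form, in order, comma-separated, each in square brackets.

[kapfepaza], [rikyasis], [huhuvahap]

/kabfepada/:
  A Initial Cluster Simplification: no change — [kabfepada]
  B Nasal Assimilation: no change — [kabfepada]
  C Regressive Voicing Assimilation: [kabfepada] → [kapfepada]
  D Glottal Epenthesis: no change — [kapfepada]
  E Intervocalic Lenition: [kapfepada] → [kapfepaza]
/rikyasis/:
  A Initial Cluster Simplification: no change — [rikyasis]
  B Nasal Assimilation: no change — [rikyasis]
  C Regressive Voicing Assimilation: no change — [rikyasis]
  D Glottal Epenthesis: no change — [rikyasis]
  E Intervocalic Lenition: no change — [rikyasis]
/ugubagap/:
  A Initial Cluster Simplification: no change — [ugubagap]
  B Nasal Assimilation: no change — [ugubagap]
  C Regressive Voicing Assimilation: no change — [ugubagap]
  D Glottal Epenthesis: [ugubagap] → [hugubagap]
  E Intervocalic Lenition: [hugubagap] → [huhuvahap]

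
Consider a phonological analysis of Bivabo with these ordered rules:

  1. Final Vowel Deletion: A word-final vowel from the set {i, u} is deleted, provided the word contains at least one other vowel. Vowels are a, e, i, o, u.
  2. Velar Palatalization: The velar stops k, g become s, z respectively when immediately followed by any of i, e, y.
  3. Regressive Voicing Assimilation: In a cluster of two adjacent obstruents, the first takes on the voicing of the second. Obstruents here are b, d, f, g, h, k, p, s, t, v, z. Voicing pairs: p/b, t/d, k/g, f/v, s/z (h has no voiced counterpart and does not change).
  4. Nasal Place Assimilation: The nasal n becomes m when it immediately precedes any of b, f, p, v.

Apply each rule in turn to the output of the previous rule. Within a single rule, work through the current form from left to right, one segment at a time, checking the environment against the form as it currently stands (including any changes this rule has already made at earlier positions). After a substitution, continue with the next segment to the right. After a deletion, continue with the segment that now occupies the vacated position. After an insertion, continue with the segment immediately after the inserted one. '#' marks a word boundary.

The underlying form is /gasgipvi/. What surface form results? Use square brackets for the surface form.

1 Final Vowel Deletion: [gasgipvi] → [gasgipv]
2 Velar Palatalization: [gasgipv] → [gaszipv]
3 Regressive Voicing Assimilation: [gaszipv] → [gazzibv]
4 Nasal Place Assimilation: no change — [gazzibv]

[gazzibv]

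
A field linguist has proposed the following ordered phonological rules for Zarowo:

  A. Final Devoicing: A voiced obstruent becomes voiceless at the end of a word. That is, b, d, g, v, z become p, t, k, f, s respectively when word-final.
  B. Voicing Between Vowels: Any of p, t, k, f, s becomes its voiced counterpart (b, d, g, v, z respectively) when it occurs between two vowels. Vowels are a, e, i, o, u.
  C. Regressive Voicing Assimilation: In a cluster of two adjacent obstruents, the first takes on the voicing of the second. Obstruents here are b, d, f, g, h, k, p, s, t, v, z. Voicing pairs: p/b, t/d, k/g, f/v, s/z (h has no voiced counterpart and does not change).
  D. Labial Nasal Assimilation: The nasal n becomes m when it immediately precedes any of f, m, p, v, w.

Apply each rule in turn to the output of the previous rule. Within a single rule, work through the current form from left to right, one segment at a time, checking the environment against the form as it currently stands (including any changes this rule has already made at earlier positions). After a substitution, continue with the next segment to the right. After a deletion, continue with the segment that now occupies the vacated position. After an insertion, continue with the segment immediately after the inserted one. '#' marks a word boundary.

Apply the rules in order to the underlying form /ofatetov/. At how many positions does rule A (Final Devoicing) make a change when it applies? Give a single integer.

A Final Devoicing: [ofatetov] → [ofatetof]
B Voicing Between Vowels: [ofatetof] → [ovadedof]
C Regressive Voicing Assimilation: no change — [ovadedof]
D Labial Nasal Assimilation: no change — [ovadedof]
Rule A changed 1 position(s).

1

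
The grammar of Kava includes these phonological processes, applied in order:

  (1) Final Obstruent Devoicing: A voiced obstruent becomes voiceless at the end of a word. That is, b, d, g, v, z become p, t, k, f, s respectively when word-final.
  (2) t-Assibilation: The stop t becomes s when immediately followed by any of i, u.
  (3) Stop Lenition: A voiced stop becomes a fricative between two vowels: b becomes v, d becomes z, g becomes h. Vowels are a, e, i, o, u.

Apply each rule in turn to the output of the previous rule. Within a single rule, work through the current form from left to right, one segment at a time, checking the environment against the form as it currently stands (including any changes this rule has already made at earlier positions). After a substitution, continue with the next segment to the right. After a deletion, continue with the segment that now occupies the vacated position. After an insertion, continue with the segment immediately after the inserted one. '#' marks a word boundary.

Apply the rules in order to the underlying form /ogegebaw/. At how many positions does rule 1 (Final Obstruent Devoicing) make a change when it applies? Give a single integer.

0

(1) Final Obstruent Devoicing: no change — [ogegebaw]
(2) t-Assibilation: no change — [ogegebaw]
(3) Stop Lenition: [ogegebaw] → [ohehevaw]
Rule 1 changed 0 position(s).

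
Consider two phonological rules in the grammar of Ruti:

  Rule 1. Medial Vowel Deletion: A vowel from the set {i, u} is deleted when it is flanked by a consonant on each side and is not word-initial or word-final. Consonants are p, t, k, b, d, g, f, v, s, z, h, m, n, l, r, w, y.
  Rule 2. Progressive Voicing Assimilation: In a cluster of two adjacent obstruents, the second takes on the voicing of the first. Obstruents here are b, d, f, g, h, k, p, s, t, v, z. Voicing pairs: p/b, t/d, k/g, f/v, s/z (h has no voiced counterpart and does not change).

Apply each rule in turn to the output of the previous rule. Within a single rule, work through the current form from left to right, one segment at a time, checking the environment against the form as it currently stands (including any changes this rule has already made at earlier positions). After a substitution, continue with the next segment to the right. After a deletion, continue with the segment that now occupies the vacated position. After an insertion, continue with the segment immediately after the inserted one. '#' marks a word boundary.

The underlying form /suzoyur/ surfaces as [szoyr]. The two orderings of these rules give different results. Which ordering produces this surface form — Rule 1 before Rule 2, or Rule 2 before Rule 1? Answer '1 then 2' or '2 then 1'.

Order 1 then 2:
  1 Medial Vowel Deletion: [suzoyur] → [szoyr]
  2 Progressive Voicing Assimilation: [szoyr] → [ssoyr]
  result: [ssoyr]
Order 2 then 1:
  2 Progressive Voicing Assimilation: no change — [suzoyur]
  1 Medial Vowel Deletion: [suzoyur] → [szoyr]
  result: [szoyr]

2 then 1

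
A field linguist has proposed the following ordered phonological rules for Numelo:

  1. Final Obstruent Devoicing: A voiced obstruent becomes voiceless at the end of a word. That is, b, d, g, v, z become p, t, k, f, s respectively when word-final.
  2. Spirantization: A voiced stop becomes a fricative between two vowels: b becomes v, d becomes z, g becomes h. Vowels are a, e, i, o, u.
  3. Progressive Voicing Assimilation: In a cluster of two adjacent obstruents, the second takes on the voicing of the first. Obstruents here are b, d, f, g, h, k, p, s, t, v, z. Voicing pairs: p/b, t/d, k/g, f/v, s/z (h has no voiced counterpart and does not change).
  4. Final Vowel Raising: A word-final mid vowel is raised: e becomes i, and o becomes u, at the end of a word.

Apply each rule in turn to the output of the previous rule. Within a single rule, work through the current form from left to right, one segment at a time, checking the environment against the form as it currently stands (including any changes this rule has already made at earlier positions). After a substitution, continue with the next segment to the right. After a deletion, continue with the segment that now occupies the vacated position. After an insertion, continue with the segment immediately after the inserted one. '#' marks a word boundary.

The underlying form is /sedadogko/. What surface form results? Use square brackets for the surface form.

1 Final Obstruent Devoicing: no change — [sedadogko]
2 Spirantization: [sedadogko] → [sezazogko]
3 Progressive Voicing Assimilation: [sezazogko] → [sezazoggo]
4 Final Vowel Raising: [sezazoggo] → [sezazoggu]

[sezazoggu]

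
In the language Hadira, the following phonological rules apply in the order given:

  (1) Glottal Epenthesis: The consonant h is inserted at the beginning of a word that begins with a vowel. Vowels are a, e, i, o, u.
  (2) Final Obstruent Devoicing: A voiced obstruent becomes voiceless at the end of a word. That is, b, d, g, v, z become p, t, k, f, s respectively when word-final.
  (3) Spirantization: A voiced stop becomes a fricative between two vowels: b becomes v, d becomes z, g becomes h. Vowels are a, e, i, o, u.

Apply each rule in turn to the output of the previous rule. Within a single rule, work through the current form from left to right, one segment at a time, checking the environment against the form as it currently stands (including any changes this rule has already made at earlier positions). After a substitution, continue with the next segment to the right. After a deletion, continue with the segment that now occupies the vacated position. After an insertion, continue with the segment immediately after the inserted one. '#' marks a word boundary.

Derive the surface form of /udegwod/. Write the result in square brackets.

[huzegwot]

(1) Glottal Epenthesis: [udegwod] → [hudegwod]
(2) Final Obstruent Devoicing: [hudegwod] → [hudegwot]
(3) Spirantization: [hudegwot] → [huzegwot]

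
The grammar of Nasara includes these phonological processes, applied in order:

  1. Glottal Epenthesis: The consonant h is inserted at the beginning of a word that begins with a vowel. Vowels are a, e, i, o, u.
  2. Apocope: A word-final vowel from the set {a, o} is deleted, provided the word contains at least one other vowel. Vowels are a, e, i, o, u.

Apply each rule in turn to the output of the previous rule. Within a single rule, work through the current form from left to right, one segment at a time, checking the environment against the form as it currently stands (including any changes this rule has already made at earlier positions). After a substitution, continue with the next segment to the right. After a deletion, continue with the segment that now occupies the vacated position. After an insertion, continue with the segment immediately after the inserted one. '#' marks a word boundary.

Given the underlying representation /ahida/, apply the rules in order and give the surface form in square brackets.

1 Glottal Epenthesis: [ahida] → [hahida]
2 Apocope: [hahida] → [hahid]

[hahid]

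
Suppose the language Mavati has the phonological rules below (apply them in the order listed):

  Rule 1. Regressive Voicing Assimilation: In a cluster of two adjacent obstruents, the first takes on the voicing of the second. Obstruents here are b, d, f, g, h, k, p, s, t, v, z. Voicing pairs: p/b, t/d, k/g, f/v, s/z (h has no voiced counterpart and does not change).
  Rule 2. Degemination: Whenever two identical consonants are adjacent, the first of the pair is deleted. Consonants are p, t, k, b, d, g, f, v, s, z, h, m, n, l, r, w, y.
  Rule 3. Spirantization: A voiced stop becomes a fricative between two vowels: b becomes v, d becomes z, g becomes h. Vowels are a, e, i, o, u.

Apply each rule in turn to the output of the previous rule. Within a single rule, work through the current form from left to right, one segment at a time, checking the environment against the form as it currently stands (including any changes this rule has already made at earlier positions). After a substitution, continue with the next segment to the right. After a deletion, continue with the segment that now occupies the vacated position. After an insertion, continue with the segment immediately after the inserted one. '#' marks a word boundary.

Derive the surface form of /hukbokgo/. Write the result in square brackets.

[hugboho]

Rule 1 Regressive Voicing Assimilation: [hukbokgo] → [hugboggo]
Rule 2 Degemination: [hugboggo] → [hugbogo]
Rule 3 Spirantization: [hugbogo] → [hugboho]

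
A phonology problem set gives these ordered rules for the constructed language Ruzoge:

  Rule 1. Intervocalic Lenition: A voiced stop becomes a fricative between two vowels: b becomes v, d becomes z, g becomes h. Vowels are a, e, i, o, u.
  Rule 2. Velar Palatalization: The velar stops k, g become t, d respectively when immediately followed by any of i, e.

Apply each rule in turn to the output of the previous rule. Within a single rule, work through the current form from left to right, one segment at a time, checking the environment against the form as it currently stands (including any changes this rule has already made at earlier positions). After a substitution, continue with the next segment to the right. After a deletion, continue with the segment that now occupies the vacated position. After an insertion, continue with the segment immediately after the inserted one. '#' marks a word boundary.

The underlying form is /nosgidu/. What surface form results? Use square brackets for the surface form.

[nosdizu]

Rule 1 Intervocalic Lenition: [nosgidu] → [nosgizu]
Rule 2 Velar Palatalization: [nosgizu] → [nosdizu]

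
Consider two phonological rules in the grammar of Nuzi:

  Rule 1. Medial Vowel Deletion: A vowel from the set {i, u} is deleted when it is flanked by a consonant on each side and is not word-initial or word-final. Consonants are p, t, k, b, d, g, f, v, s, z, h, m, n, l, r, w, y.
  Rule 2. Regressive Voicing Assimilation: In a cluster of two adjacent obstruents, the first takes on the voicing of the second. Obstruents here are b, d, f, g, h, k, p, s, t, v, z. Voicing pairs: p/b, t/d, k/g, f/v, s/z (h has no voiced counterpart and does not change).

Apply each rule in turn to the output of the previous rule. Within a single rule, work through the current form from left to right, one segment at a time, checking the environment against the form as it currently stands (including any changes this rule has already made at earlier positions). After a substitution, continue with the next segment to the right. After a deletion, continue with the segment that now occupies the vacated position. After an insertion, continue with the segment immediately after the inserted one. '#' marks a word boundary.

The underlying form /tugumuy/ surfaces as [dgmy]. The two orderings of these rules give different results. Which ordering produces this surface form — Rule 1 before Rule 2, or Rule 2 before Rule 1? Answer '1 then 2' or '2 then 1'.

Order 1 then 2:
  1 Medial Vowel Deletion: [tugumuy] → [tgmy]
  2 Regressive Voicing Assimilation: [tgmy] → [dgmy]
  result: [dgmy]
Order 2 then 1:
  2 Regressive Voicing Assimilation: no change — [tugumuy]
  1 Medial Vowel Deletion: [tugumuy] → [tgmy]
  result: [tgmy]

1 then 2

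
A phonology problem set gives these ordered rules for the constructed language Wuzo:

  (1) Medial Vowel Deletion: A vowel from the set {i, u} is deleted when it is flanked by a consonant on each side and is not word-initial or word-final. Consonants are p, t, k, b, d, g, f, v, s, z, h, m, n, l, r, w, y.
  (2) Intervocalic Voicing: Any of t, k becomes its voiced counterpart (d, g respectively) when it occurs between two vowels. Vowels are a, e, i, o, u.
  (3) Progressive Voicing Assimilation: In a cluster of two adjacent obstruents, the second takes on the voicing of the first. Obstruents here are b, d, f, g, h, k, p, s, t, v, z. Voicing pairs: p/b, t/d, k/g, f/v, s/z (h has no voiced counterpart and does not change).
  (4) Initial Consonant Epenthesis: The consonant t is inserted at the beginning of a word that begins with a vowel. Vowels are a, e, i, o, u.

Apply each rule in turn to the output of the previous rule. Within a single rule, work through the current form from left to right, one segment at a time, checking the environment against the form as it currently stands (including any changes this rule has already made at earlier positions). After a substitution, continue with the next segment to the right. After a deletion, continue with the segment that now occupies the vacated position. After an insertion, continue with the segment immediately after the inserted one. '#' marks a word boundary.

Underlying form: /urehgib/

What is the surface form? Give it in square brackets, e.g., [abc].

(1) Medial Vowel Deletion: [urehgib] → [urehgb]
(2) Intervocalic Voicing: no change — [urehgb]
(3) Progressive Voicing Assimilation: [urehgb] → [urehkp]
(4) Initial Consonant Epenthesis: [urehkp] → [turehkp]

[turehkp]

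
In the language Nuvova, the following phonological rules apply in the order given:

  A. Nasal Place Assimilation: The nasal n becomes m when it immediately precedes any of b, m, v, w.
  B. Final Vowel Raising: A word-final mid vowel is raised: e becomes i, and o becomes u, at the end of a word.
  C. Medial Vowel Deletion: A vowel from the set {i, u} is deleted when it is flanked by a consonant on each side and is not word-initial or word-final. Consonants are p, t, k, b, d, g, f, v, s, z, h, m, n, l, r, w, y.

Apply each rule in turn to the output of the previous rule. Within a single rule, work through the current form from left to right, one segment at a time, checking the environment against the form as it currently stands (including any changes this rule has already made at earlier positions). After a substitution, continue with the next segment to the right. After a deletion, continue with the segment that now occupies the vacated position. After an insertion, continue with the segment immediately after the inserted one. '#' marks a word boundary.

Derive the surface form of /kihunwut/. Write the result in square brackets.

[khmwt]

A Nasal Place Assimilation: [kihunwut] → [kihumwut]
B Final Vowel Raising: no change — [kihumwut]
C Medial Vowel Deletion: [kihumwut] → [khmwt]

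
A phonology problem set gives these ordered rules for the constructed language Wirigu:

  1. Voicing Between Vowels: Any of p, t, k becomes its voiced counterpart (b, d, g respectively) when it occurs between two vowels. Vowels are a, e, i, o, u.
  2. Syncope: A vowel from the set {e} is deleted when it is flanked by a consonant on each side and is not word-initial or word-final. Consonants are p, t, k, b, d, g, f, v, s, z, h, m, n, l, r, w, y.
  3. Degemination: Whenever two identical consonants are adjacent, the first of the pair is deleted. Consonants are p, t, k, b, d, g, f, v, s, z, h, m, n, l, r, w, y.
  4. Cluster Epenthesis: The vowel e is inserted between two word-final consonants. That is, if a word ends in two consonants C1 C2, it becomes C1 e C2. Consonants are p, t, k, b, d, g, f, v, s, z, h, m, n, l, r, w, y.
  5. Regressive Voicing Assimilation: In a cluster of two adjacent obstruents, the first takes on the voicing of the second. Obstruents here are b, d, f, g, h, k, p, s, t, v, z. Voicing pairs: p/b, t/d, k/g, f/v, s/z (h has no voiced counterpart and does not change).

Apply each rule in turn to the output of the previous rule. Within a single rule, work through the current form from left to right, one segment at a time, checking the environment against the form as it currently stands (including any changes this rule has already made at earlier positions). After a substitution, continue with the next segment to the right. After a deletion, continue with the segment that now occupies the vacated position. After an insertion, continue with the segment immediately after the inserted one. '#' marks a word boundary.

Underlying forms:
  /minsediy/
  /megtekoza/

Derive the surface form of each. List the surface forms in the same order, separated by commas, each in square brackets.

[minzdiy], [mkdgoza]

/minsediy/:
  1 Voicing Between Vowels: no change — [minsediy]
  2 Syncope: [minsediy] → [minsdiy]
  3 Degemination: no change — [minsdiy]
  4 Cluster Epenthesis: no change — [minsdiy]
  5 Regressive Voicing Assimilation: [minsdiy] → [minzdiy]
/megtekoza/:
  1 Voicing Between Vowels: [megtekoza] → [megtegoza]
  2 Syncope: [megtegoza] → [mgtgoza]
  3 Degemination: no change — [mgtgoza]
  4 Cluster Epenthesis: no change — [mgtgoza]
  5 Regressive Voicing Assimilation: [mgtgoza] → [mkdgoza]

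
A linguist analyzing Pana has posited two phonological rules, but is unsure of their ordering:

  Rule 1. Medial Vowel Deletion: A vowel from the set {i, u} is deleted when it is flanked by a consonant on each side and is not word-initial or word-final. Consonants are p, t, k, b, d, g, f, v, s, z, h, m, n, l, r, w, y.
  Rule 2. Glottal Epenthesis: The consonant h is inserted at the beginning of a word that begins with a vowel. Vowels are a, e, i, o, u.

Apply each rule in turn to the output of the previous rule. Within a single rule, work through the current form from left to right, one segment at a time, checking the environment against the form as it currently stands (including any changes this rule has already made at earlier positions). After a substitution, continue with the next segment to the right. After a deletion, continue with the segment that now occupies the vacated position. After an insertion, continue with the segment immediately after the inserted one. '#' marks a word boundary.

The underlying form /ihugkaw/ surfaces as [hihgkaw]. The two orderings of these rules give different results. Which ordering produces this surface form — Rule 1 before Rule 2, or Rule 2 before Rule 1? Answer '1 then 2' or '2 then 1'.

Order 1 then 2:
  1 Medial Vowel Deletion: [ihugkaw] → [ihgkaw]
  2 Glottal Epenthesis: [ihgkaw] → [hihgkaw]
  result: [hihgkaw]
Order 2 then 1:
  2 Glottal Epenthesis: [ihugkaw] → [hihugkaw]
  1 Medial Vowel Deletion: [hihugkaw] → [hhgkaw]
  result: [hhgkaw]

1 then 2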